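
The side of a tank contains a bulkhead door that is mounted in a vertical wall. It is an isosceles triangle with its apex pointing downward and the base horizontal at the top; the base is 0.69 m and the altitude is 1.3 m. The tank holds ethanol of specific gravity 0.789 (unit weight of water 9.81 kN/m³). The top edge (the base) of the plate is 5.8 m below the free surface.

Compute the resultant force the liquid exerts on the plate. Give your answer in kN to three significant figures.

γ = 0.789 × 9.81 = 7.74009 kN/m³.
With the apex down, the centroid sits h/3 = 1.3/3 = 0.433333 m below the base (the top edge), so the centroid depth is h_c = 5.8 + 0.433333 = 6.23333 m.
A = ½ × 0.69 × 1.3 = 0.4485 m².
Resultant F = γ·h_c·A = 7.74009 × 6.23333 × 0.4485 = 21.6386 kN.

F ≈ 21.6 kN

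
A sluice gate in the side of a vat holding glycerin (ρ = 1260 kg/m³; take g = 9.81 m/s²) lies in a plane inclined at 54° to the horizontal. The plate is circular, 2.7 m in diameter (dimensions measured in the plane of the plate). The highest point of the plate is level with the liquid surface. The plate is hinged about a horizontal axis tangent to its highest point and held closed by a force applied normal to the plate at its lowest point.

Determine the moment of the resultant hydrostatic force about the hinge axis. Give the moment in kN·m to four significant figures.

M ≈ 130.4 kN·m

γ = ρg = 1260 × 9.81 / 1000 = 12.3606 kN/m³.
Let θ = 54° be the plate's angle to the horizontal; measure y along the incline from where the plane meets the free surface. Vertical depth h = y·sinθ with sinθ = 0.809017.
The centroid is at the centre, 1.35 m below the top of the plate, so y_c = 1.35 m and h_c = 1.35 × 0.809017 = 1.09217 m.
A = π(1.35)² = 5.72555 m².
Resultant F = γ·h_c·A = 12.3606 × 1.09217 × 5.72555 = 77.2942 kN.
I_c = πr⁴/4 = π × 1.35⁴/4 = 2.6087 m⁴.
Centre of pressure: y_p = y_c + I_c/(y_c·A) = 1.35 + 2.6087/(1.35 × 5.72555) = 1.35 + 0.3375 = 1.6875 m along the plane.
The resultant acts 1.35 + 0.3375 = 1.6875 m (along the plate) below the hinge at the top edge, so the moment about the hinge is M = F × 1.6875 = 77.2942 × 1.6875 = 130.434 kN·m.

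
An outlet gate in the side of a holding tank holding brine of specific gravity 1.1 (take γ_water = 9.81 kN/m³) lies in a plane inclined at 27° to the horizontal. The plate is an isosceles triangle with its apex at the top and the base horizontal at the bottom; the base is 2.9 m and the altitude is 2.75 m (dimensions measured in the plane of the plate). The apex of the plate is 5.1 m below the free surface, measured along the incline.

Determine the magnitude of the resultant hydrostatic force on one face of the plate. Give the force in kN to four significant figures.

γ = 1.1 × 9.81 = 10.791 kN/m³.
Let θ = 27° be the plate's angle to the horizontal; measure y along the incline from where the plane meets the free surface. Vertical depth h = y·sinθ with sinθ = 0.453990.
With the apex up, the centroid sits 2h/3 = 2 × 2.75/3 = 1.83333 m below the apex, so y_c = 5.1 + 1.83333 = 6.93333 m and h_c = 6.93333 × 0.453990 = 3.14766 m.
A = ½ × 2.9 × 2.75 = 3.9875 m².
Resultant F = γ·h_c·A = 10.791 × 3.14766 × 3.9875 = 135.441 kN.

F ≈ 135.4 kN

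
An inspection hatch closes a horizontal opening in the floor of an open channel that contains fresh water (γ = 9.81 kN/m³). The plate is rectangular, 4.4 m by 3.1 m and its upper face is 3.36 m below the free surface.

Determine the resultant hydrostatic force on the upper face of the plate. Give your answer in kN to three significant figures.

γ = 9.81 kN/m³.
The plate is horizontal, so pressure is uniform at p = γ·h = 9.81 × 3.36 = 32.9616 kN/m².
A = 4.4 × 3.1 = 13.64 m².
F = p·A = 32.9616 × 13.64 = 449.596 kN.

F ≈ 450 kN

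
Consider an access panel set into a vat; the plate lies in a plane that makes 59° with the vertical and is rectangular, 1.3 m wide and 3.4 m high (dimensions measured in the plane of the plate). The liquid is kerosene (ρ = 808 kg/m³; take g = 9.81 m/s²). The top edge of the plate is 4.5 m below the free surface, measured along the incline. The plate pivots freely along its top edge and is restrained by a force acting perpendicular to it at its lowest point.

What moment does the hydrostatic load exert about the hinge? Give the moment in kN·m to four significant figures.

M ≈ 207.6 kN·m

γ = ρg = 808 × 9.81 / 1000 = 7.92648 kN/m³.
The plate makes 59° with the vertical, i.e. θ = 90° − 59° = 31° to the horizontal. Measuring y along the incline from the free-surface line, vertical depth h = y·sinθ with sinθ = 0.515038.
The centroid lies 3.4/2 = 1.7 m below the top edge, so y_c = 4.5 + 1.7 = 6.2 m and h_c = 6.2 × 0.515038 = 3.19324 m.
A = 1.3 × 3.4 = 4.42 m².
Resultant F = γ·h_c·A = 7.92648 × 3.19324 × 4.42 = 111.875 kN.
I_c = b·h³/12 = 1.3 × 3.4³/12 = 4.25793 m⁴.
Centre of pressure: y_p = y_c + I_c/(y_c·A) = 6.2 + 4.25793/(6.2 × 4.42) = 6.2 + 0.155376 = 6.35538 m along the plane.
The resultant acts 1.7 + 0.155376 = 1.85538 m (along the plate) below the hinge at the top edge, so the moment about the hinge is M = F × 1.85538 = 111.875 × 1.85538 = 207.571 kN·m.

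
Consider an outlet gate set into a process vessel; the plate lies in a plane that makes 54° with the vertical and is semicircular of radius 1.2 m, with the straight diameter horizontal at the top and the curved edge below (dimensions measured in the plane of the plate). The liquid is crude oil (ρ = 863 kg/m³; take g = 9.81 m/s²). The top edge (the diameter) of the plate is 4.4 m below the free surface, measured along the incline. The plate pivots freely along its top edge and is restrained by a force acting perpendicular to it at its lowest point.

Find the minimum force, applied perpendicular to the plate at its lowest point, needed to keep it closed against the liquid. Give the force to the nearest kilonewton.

γ = ρg = 863 × 9.81 / 1000 = 8.46603 kN/m³.
The plate makes 54° with the vertical, i.e. θ = 90° − 54° = 36° to the horizontal. Measuring y along the incline from the free-surface line, vertical depth h = y·sinθ with sinθ = 0.587785.
The centroid of a semicircle lies 4r/(3π) = 0.509296 m from the diameter, here below the top edge, so y_c = 4.4 + 0.509296 = 4.9093 m and h_c = 4.9093 × 0.587785 = 2.88561 m.
A = πr²/2 = π × 1.2²/2 = 2.26195 m².
Resultant F = γ·h_c·A = 8.46603 × 2.88561 × 2.26195 = 55.2587 kN.
I_c = (π/8 − 8/(9π))·r⁴ = 0.109757 × 1.2⁴ = 0.227592 m⁴.
Centre of pressure: y_p = y_c + I_c/(y_c·A) = 4.9093 + 0.227592/(4.9093 × 2.26195) = 4.9093 + 0.0204953 = 4.9298 m along the plane.
The resultant acts 0.509296 + 0.0204953 = 0.529791 m (along the plate) below the hinge at the top edge, so the moment about the hinge is M = F × 0.529791 = 55.2587 × 0.529791 = 29.2756 kN·m.
A normal force at the bottom, 1.2 m from the hinge, must supply this moment: P = 29.2756/1.2 = 24.3963 kN.

P ≈ 24 kN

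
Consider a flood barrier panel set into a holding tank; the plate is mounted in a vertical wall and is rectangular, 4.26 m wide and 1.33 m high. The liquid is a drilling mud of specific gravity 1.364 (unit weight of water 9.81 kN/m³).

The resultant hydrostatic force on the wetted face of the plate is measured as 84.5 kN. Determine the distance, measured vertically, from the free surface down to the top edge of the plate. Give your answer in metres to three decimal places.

γ = 1.364 × 9.81 = 13.38084 kN/m³.
A = 4.26 × 1.33 = 5.6658 m².
From F = γ·h_c·A, the centroid depth is h_c = 84.5/(13.38084 × 5.6658) = 1.11458 m.
The centroid lies 1.33/2 = 0.665 m below the top edge, so the top edge sits at h_top = 1.11458 − 0.665 = 0.44958 m below the surface.

d_top ≈ 0.450 m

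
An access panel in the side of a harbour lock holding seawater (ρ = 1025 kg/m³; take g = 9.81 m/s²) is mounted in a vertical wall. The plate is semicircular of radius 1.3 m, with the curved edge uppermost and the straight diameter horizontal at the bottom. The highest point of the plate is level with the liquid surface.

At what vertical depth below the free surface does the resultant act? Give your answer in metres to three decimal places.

h_p = 0.906 m

γ = ρg = 1025 × 9.81 / 1000 = 10.05525 kN/m³.
The centroid lies 4r/(3π) = 0.551737 m above the diameter, so r − 4r/(3π) = 1.3 − 0.551737 = 0.748263 m below the topmost point, so the centroid depth is h_c = 0.748263 m.
A = πr²/2 = π × 1.3²/2 = 2.65465 m².
Resultant F = γ·h_c·A = 10.05525 × 0.748263 × 2.65465 = 19.9735 kN.
I_c = (π/8 − 8/(9π))·r⁴ = 0.109757 × 1.3⁴ = 0.313477 m⁴.
Centre of pressure: y_p = y_c + I_c/(y_c·A) = 0.748263 + 0.313477/(0.748263 × 2.65465) = 0.748263 + 0.157813 = 0.906076 m along the plane.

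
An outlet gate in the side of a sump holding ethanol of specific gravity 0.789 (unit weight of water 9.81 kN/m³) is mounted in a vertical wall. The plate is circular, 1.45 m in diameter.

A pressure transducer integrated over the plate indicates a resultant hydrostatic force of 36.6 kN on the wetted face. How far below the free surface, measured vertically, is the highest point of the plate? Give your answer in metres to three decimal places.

d_top ≈ 2.139 m

γ = 0.789 × 9.81 = 7.74009 kN/m³.
A = π(0.725)² = 1.6513 m².
From F = γ·h_c·A, the centroid depth is h_c = 36.6/(7.74009 × 1.6513) = 2.86358 m.
The centroid is at the centre, 0.725 m below the top of the plate, so the highest point sits at h_top = 2.86358 − 0.725 = 2.13858 m below the surface.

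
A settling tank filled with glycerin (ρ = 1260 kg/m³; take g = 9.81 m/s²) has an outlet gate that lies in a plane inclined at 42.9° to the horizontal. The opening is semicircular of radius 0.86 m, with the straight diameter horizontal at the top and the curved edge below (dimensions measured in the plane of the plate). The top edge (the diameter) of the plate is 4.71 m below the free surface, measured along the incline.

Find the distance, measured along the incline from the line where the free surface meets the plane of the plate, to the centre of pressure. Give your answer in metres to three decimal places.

y_p = 5.085 m

γ = ρg = 1260 × 9.81 / 1000 = 12.3606 kN/m³.
Let θ = 42.9° be the plate's angle to the horizontal; measure y along the incline from where the plane meets the free surface. Vertical depth h = y·sinθ with sinθ = 0.680721.
The centroid of a semicircle lies 4r/(3π) = 0.364995 m from the diameter, here below the top edge, so y_c = 4.71 + 0.364995 = 5.075 m and h_c = 5.075 × 0.680721 = 3.45466 m.
A = πr²/2 = π × 0.86²/2 = 1.16176 m².
Resultant F = γ·h_c·A = 12.3606 × 3.45466 × 1.16176 = 49.6091 kN.
I_c = (π/8 − 8/(9π))·r⁴ = 0.109757 × 0.86⁴ = 0.060038 m⁴.
Centre of pressure: y_p = y_c + I_c/(y_c·A) = 5.075 + 0.060038/(5.075 × 1.16176) = 5.075 + 0.010183 = 5.08518 m along the plane.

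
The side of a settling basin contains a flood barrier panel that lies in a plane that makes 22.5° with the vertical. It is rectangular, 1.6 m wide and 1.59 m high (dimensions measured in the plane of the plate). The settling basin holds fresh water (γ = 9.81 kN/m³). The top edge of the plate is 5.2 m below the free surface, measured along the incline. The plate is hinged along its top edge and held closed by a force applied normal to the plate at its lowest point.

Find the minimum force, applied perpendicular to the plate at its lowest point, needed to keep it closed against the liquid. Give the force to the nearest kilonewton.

γ = 9.81 kN/m³.
The plate makes 22.5° with the vertical, i.e. θ = 90° − 22.5° = 67.5° to the horizontal. Measuring y along the incline from the free-surface line, vertical depth h = y·sinθ with sinθ = 0.923880.
The centroid lies 1.59/2 = 0.795 m below the top edge, so y_c = 5.2 + 0.795 = 5.995 m and h_c = 5.995 × 0.923880 = 5.53866 m.
A = 1.6 × 1.59 = 2.544 m².
Resultant F = γ·h_c·A = 9.81 × 5.53866 × 2.544 = 138.226 kN.
I_c = b·h³/12 = 1.6 × 1.59³/12 = 0.535957 m⁴.
Centre of pressure: y_p = y_c + I_c/(y_c·A) = 5.995 + 0.535957/(5.995 × 2.544) = 5.995 + 0.0351418 = 6.03014 m along the plane.
The resultant acts 0.795 + 0.0351418 = 0.830142 m (along the plate) below the hinge at the top edge, so the moment about the hinge is M = F × 0.830142 = 138.226 × 0.830142 = 114.747 kN·m.
A normal force at the bottom, 1.59 m from the hinge, must supply this moment: P = 114.747/1.59 = 72.1679 kN.

P ≈ 72 kN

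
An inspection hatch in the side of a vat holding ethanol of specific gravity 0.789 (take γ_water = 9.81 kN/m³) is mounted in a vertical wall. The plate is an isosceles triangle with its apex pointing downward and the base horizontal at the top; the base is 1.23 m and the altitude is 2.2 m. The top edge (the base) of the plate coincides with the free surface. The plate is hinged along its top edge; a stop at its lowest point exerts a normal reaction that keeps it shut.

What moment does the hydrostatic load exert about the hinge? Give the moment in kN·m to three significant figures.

γ = 0.789 × 9.81 = 7.74009 kN/m³.
With the apex down, the centroid sits h/3 = 2.2/3 = 0.733333 m below the base (the top edge), so the centroid depth is h_c = 0.733333 m.
A = ½ × 1.23 × 2.2 = 1.353 m².
Resultant F = γ·h_c·A = 7.74009 × 0.733333 × 1.353 = 7.67971 kN.
I_c = b·h³/36 = 1.23 × 2.2³/36 = 0.363807 m⁴.
Centre of pressure: y_p = y_c + I_c/(y_c·A) = 0.733333 + 0.363807/(0.733333 × 1.353) = 0.733333 + 0.366667 = 1.1 m along the plane.
The resultant acts 0.733333 + 0.366667 = 1.1 m (along the plate) below the hinge at the top edge, so the moment about the hinge is M = F × 1.1 = 7.67971 × 1.1 = 8.44768 kN·m.

M ≈ 8.45 kN·m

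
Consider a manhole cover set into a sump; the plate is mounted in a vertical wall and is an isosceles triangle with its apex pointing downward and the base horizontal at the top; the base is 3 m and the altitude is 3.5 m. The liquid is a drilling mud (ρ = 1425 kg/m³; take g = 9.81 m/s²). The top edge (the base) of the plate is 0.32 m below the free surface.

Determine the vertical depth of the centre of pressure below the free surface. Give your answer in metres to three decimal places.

h_p = 1.944 m

γ = ρg = 1425 × 9.81 / 1000 = 13.97925 kN/m³.
With the apex down, the centroid sits h/3 = 3.5/3 = 1.16667 m below the base (the top edge), so the centroid depth is h_c = 0.32 + 1.16667 = 1.48667 m.
A = ½ × 3 × 3.5 = 5.25 m².
Resultant F = γ·h_c·A = 13.97925 × 1.48667 × 5.25 = 109.108 kN.
I_c = b·h³/36 = 3 × 3.5³/36 = 3.57292 m⁴.
Centre of pressure: y_p = y_c + I_c/(y_c·A) = 1.48667 + 3.57292/(1.48667 × 5.25) = 1.48667 + 0.457772 = 1.94444 m along the plane.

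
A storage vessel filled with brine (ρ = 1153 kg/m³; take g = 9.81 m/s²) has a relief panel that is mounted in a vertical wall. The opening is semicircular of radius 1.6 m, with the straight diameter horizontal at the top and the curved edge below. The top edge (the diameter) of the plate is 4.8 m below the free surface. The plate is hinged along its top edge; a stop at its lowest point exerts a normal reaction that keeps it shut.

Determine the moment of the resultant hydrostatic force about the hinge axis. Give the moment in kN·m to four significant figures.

γ = ρg = 1153 × 9.81 / 1000 = 11.31093 kN/m³.
The centroid of a semicircle lies 4r/(3π) = 0.679061 m from the diameter, here below the top edge, so the centroid depth is h_c = 4.8 + 0.679061 = 5.47906 m.
A = πr²/2 = π × 1.6²/2 = 4.02124 m².
Resultant F = γ·h_c·A = 11.31093 × 5.47906 × 4.02124 = 249.209 kN.
I_c = (π/8 − 8/(9π))·r⁴ = 0.109757 × 1.6⁴ = 0.719303 m⁴.
Centre of pressure: y_p = y_c + I_c/(y_c·A) = 5.47906 + 0.719303/(5.47906 × 4.02124) = 5.47906 + 0.0326472 = 5.51171 m along the plane.
The resultant acts 0.679061 + 0.0326472 = 0.711708 m (along the plate) below the hinge at the top edge, so the moment about the hinge is M = F × 0.711708 = 249.209 × 0.711708 = 177.364 kN·m.

M ≈ 177.4 kN·m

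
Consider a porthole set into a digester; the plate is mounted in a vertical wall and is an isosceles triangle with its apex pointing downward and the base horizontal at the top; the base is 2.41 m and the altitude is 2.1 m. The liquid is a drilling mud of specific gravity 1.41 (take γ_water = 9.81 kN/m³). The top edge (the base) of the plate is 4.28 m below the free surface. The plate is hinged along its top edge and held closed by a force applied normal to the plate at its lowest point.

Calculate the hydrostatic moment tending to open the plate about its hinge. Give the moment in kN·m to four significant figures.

γ = 1.41 × 9.81 = 13.8321 kN/m³.
With the apex down, the centroid sits h/3 = 2.1/3 = 0.7 m below the base (the top edge), so the centroid depth is h_c = 4.28 + 0.7 = 4.98 m.
A = ½ × 2.41 × 2.1 = 2.5305 m².
Resultant F = γ·h_c·A = 13.8321 × 4.98 × 2.5305 = 174.311 kN.
I_c = b·h³/36 = 2.41 × 2.1³/36 = 0.619973 m⁴.
Centre of pressure: y_p = y_c + I_c/(y_c·A) = 4.98 + 0.619973/(4.98 × 2.5305) = 4.98 + 0.0491968 = 5.0292 m along the plane.
The resultant acts 0.7 + 0.0491968 = 0.749197 m (along the plate) below the hinge at the top edge, so the moment about the hinge is M = F × 0.749197 = 174.311 × 0.749197 = 130.593 kN·m.

M ≈ 130.6 kN·m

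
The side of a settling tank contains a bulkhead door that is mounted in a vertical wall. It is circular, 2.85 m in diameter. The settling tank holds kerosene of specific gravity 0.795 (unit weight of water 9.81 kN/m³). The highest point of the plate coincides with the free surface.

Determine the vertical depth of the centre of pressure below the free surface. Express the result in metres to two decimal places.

h_p = 1.78 m

γ = 0.795 × 9.81 = 7.79895 kN/m³.
The centroid is at the centre, 1.425 m below the top of the plate, so the centroid depth is h_c = 1.425 m.
A = π(1.425)² = 6.3794 m².
Resultant F = γ·h_c·A = 7.79895 × 1.425 × 6.3794 = 70.8975 kN.
I_c = πr⁴/4 = π × 1.425⁴/4 = 3.23854 m⁴.
Centre of pressure: y_p = y_c + I_c/(y_c·A) = 1.425 + 3.23854/(1.425 × 6.3794) = 1.425 + 0.35625 = 1.78125 m along the plane.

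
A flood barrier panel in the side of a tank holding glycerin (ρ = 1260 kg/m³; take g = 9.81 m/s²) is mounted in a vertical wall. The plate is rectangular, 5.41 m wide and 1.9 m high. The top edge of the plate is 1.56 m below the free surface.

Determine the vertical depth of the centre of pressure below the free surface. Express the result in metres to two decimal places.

h_p = 2.63 m

γ = ρg = 1260 × 9.81 / 1000 = 12.3606 kN/m³.
The centroid lies 1.9/2 = 0.95 m below the top edge, so the centroid depth is h_c = 1.56 + 0.95 = 2.51 m.
A = 5.41 × 1.9 = 10.279 m².
Resultant F = γ·h_c·A = 12.3606 × 2.51 × 10.279 = 318.907 kN.
I_c = b·h³/12 = 5.41 × 1.9³/12 = 3.09227 m⁴.
Centre of pressure: y_p = y_c + I_c/(y_c·A) = 2.51 + 3.09227/(2.51 × 10.279) = 2.51 + 0.119854 = 2.62985 m along the plane.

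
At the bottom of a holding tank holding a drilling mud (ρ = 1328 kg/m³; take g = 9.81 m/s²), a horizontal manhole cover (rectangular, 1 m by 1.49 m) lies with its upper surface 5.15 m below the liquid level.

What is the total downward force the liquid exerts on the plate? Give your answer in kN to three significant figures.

γ = ρg = 1328 × 9.81 / 1000 = 13.02768 kN/m³.
The plate is horizontal, so pressure is uniform at p = γ·h = 13.02768 × 5.15 = 67.0926 kN/m².
A = 1 × 1.49 = 1.49 m².
F = p·A = 67.0926 × 1.49 = 99.968 kN.

F ≈ 100 kN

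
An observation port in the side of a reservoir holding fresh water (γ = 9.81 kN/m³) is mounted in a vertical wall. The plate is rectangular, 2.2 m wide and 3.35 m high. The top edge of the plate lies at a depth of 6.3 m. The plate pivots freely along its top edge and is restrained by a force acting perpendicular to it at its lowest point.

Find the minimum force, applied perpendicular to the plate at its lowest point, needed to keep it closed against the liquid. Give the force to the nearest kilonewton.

P ≈ 308 kN

γ = 9.81 kN/m³.
The centroid lies 3.35/2 = 1.675 m below the top edge, so the centroid depth is h_c = 6.3 + 1.675 = 7.975 m.
A = 2.2 × 3.35 = 7.37 m².
Resultant F = γ·h_c·A = 9.81 × 7.975 × 7.37 = 576.59 kN.
I_c = b·h³/12 = 2.2 × 3.35³/12 = 6.89249 m⁴.
Centre of pressure: y_p = y_c + I_c/(y_c·A) = 7.975 + 6.89249/(7.975 × 7.37) = 7.975 + 0.117268 = 8.09227 m along the plane.
The resultant acts 1.675 + 0.117268 = 1.79227 m (along the plate) below the hinge at the top edge, so the moment about the hinge is M = F × 1.79227 = 576.59 × 1.79227 = 1033.4 kN·m.
A normal force at the bottom, 3.35 m from the hinge, must supply this moment: P = 1033.4/3.35 = 308.478 kN.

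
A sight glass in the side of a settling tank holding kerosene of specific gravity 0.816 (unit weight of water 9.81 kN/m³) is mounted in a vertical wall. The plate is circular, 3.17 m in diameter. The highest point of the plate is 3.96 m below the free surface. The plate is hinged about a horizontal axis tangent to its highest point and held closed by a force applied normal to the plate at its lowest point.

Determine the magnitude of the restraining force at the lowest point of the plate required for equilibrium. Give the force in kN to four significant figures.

P ≈ 187.7 kN

γ = 0.816 × 9.81 = 8.00496 kN/m³.
The centroid is at the centre, 1.585 m below the top of the plate, so the centroid depth is h_c = 3.96 + 1.585 = 5.545 m.
A = π(1.585)² = 7.89239 m².
Resultant F = γ·h_c·A = 8.00496 × 5.545 × 7.89239 = 350.323 kN.
I_c = πr⁴/4 = π × 1.585⁴/4 = 4.95686 m⁴.
Centre of pressure: y_p = y_c + I_c/(y_c·A) = 5.545 + 4.95686/(5.545 × 7.89239) = 5.545 + 0.113265 = 5.65827 m along the plane.
The resultant acts 1.585 + 0.113265 = 1.69826 m (along the plate) below the hinge at the top edge, so the moment about the hinge is M = F × 1.69826 = 350.323 × 1.69826 = 594.94 kN·m.
A normal force at the bottom, 3.17 m from the hinge, must supply this moment: P = 594.94/3.17 = 187.678 kN.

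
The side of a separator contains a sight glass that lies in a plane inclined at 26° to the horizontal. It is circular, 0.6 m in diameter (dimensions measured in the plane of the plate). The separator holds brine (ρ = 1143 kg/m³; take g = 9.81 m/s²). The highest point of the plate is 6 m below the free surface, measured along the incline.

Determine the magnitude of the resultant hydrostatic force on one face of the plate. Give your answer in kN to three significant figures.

F ≈ 8.76 kN

γ = ρg = 1143 × 9.81 / 1000 = 11.21283 kN/m³.
Let θ = 26° be the plate's angle to the horizontal; measure y along the incline from where the plane meets the free surface. Vertical depth h = y·sinθ with sinθ = 0.438371.
The centroid is at the centre, 0.3 m below the top of the plate, so y_c = 6 + 0.3 = 6.3 m and h_c = 6.3 × 0.438371 = 2.76174 m.
A = π(0.3)² = 0.282743 m².
Resultant F = γ·h_c·A = 11.21283 × 2.76174 × 0.282743 = 8.75568 kN.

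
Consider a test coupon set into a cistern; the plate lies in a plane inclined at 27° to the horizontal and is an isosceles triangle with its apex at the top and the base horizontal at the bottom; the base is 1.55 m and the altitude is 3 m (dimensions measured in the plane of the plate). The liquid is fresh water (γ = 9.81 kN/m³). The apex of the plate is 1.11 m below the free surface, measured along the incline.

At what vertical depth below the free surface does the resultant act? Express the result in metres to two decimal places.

h_p = 1.48 m

γ = 9.81 kN/m³.
Let θ = 27° be the plate's angle to the horizontal; measure y along the incline from where the plane meets the free surface. Vertical depth h = y·sinθ with sinθ = 0.453990.
With the apex up, the centroid sits 2h/3 = 2 × 3/3 = 2 m below the apex, so y_c = 1.11 + 2 = 3.11 m and h_c = 3.11 × 0.453990 = 1.41191 m.
A = ½ × 1.55 × 3 = 2.325 m².
Resultant F = γ·h_c·A = 9.81 × 1.41191 × 2.325 = 32.2032 kN.
I_c = b·h³/36 = 1.55 × 3³/36 = 1.1625 m⁴.
Centre of pressure: y_p = y_c + I_c/(y_c·A) = 3.11 + 1.1625/(3.11 × 2.325) = 3.11 + 0.160772 = 3.27077 m along the plane.
Vertically, h_p = y_p·sinθ = 3.27077 × 0.453990 = 1.4849 m.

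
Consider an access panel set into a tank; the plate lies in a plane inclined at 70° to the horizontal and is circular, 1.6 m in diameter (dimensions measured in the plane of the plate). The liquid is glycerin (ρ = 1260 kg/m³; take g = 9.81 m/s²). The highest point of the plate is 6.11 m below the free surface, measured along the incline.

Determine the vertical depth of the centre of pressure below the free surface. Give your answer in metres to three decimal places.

γ = ρg = 1260 × 9.81 / 1000 = 12.3606 kN/m³.
Let θ = 70° be the plate's angle to the horizontal; measure y along the incline from where the plane meets the free surface. Vertical depth h = y·sinθ with sinθ = 0.939693.
The centroid is at the centre, 0.8 m below the top of the plate, so y_c = 6.11 + 0.8 = 6.91 m and h_c = 6.91 × 0.939693 = 6.49328 m.
A = π(0.8)² = 2.01062 m².
Resultant F = γ·h_c·A = 12.3606 × 6.49328 × 2.01062 = 161.374 kN.
I_c = πr⁴/4 = π × 0.8⁴/4 = 0.321699 m⁴.
Centre of pressure: y_p = y_c + I_c/(y_c·A) = 6.91 + 0.321699/(6.91 × 2.01062) = 6.91 + 0.0231548 = 6.93315 m along the plane.
Vertically, h_p = y_p·sinθ = 6.93315 × 0.939693 = 6.51503 m.

h_p = 6.515 m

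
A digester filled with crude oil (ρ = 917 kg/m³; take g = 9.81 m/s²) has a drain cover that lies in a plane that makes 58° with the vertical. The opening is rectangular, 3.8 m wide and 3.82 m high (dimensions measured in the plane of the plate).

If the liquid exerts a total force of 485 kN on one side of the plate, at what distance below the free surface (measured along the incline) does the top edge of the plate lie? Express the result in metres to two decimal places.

y_top ≈ 5.10 m

γ = ρg = 917 × 9.81 / 1000 = 8.99577 kN/m³.
A = 3.8 × 3.82 = 14.516 m².
From F = γ·h_c·A, the centroid depth is h_c = 485/(8.99577 × 14.516) = 3.71412 m.
The plate makes 58° with the vertical, i.e. θ = 90° − 58° = 32° to the horizontal. Measuring y along the incline from the free-surface line, vertical depth h = y·sinθ with sinθ = 0.529919.
Along the incline, y_c = h_c/sinθ = 3.71412/0.529919 = 7.00884 m.
The centroid lies 3.82/2 = 1.91 m below the top edge, so the top edge sits at y_top = 7.00884 − 1.91 = 5.09884 m along the incline.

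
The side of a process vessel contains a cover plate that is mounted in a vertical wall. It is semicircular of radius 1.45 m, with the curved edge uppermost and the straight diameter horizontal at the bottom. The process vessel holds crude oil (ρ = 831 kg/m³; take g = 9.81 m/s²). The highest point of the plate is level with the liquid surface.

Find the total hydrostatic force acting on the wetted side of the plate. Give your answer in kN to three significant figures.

F ≈ 22.5 kN

γ = ρg = 831 × 9.81 / 1000 = 8.15211 kN/m³.
The centroid lies 4r/(3π) = 0.615399 m above the diameter, so r − 4r/(3π) = 1.45 − 0.615399 = 0.834601 m below the topmost point, so the centroid depth is h_c = 0.834601 m.
A = πr²/2 = π × 1.45²/2 = 3.3026 m².
Resultant F = γ·h_c·A = 8.15211 × 0.834601 × 3.3026 = 22.4701 kN.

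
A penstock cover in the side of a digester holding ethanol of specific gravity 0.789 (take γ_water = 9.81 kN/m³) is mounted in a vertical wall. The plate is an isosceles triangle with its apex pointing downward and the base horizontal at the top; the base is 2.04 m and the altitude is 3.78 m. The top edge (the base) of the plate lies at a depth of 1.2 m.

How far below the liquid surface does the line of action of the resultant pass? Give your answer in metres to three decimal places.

h_p = 2.783 m

γ = 0.789 × 9.81 = 7.74009 kN/m³.
With the apex down, the centroid sits h/3 = 3.78/3 = 1.26 m below the base (the top edge), so the centroid depth is h_c = 1.2 + 1.26 = 2.46 m.
A = ½ × 2.04 × 3.78 = 3.8556 m².
Resultant F = γ·h_c·A = 7.74009 × 2.46 × 3.8556 = 73.413 kN.
I_c = b·h³/36 = 2.04 × 3.78³/36 = 3.06058 m⁴.
Centre of pressure: y_p = y_c + I_c/(y_c·A) = 2.46 + 3.06058/(2.46 × 3.8556) = 2.46 + 0.322683 = 2.78268 m along the plane.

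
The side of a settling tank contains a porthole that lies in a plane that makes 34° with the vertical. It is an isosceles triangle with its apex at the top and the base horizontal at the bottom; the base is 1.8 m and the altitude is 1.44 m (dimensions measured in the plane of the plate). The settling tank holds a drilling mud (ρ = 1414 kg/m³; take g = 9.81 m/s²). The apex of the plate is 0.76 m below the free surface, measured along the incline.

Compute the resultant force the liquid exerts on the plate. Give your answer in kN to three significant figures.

γ = ρg = 1414 × 9.81 / 1000 = 13.87134 kN/m³.
The plate makes 34° with the vertical, i.e. θ = 90° − 34° = 56° to the horizontal. Measuring y along the incline from the free-surface line, vertical depth h = y·sinθ with sinθ = 0.829038.
With the apex up, the centroid sits 2h/3 = 2 × 1.44/3 = 0.96 m below the apex, so y_c = 0.76 + 0.96 = 1.72 m and h_c = 1.72 × 0.829038 = 1.42595 m.
A = ½ × 1.8 × 1.44 = 1.296 m².
Resultant F = γ·h_c·A = 13.87134 × 1.42595 × 1.296 = 25.6347 kN.

F ≈ 25.6 kN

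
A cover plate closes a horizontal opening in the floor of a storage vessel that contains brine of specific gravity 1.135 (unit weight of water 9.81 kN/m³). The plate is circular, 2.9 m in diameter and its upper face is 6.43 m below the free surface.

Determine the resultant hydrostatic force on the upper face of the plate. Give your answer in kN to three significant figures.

γ = 1.135 × 9.81 = 11.13435 kN/m³.
The plate is horizontal, so pressure is uniform at p = γ·h = 11.13435 × 6.43 = 71.5939 kN/m².
A = π(1.45)² = 6.6052 m².
F = p·A = 71.5939 × 6.6052 = 472.892 kN.

F ≈ 473 kN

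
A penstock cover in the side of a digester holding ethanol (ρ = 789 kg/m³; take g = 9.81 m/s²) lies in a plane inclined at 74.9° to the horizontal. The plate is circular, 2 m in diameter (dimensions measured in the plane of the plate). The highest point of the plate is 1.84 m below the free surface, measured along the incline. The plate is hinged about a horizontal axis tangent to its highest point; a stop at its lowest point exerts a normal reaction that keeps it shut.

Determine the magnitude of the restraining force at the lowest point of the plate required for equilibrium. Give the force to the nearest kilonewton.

γ = ρg = 789 × 9.81 / 1000 = 7.74009 kN/m³.
Let θ = 74.9° be the plate's angle to the horizontal; measure y along the incline from where the plane meets the free surface. Vertical depth h = y·sinθ with sinθ = 0.965473.
The centroid is at the centre, 1 m below the top of the plate, so y_c = 1.84 + 1 = 2.84 m and h_c = 2.84 × 0.965473 = 2.74194 m.
A = π(1)² = 3.14159 m².
Resultant F = γ·h_c·A = 7.74009 × 2.74194 × 3.14159 = 66.6735 kN.
I_c = πr⁴/4 = π × 1⁴/4 = 0.785398 m⁴.
Centre of pressure: y_p = y_c + I_c/(y_c·A) = 2.84 + 0.785398/(2.84 × 3.14159) = 2.84 + 0.0880282 = 2.92803 m along the plane.
The resultant acts 1 + 0.0880282 = 1.08803 m (along the plate) below the hinge at the top edge, so the moment about the hinge is M = F × 1.08803 = 66.6735 × 1.08803 = 72.5428 kN·m.
A normal force at the bottom, 2 m from the hinge, must supply this moment: P = 72.5428/2 = 36.2714 kN.

P ≈ 36 kN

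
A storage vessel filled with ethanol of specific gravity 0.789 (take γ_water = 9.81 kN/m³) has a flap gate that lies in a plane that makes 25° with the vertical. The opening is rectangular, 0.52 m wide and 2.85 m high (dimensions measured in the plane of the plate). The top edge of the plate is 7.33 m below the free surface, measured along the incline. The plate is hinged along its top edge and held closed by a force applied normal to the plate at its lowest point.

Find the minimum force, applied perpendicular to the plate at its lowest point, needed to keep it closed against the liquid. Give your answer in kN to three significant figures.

γ = 0.789 × 9.81 = 7.74009 kN/m³.
The plate makes 25° with the vertical, i.e. θ = 90° − 25° = 65° to the horizontal. Measuring y along the incline from the free-surface line, vertical depth h = y·sinθ with sinθ = 0.906308.
The centroid lies 2.85/2 = 1.425 m below the top edge, so y_c = 7.33 + 1.425 = 8.755 m and h_c = 8.755 × 0.906308 = 7.93473 m.
A = 0.52 × 2.85 = 1.482 m².
Resultant F = γ·h_c·A = 7.74009 × 7.93473 × 1.482 = 91.0178 kN.
I_c = b·h³/12 = 0.52 × 2.85³/12 = 1.00313 m⁴.
Centre of pressure: y_p = y_c + I_c/(y_c·A) = 8.755 + 1.00313/(8.755 × 1.482) = 8.755 + 0.0773131 = 8.83231 m along the plane.
The resultant acts 1.425 + 0.0773131 = 1.50231 m (along the plate) below the hinge at the top edge, so the moment about the hinge is M = F × 1.50231 = 91.0178 × 1.50231 = 136.737 kN·m.
A normal force at the bottom, 2.85 m from the hinge, must supply this moment: P = 136.737/2.85 = 47.9779 kN.

P ≈ 48.0 kN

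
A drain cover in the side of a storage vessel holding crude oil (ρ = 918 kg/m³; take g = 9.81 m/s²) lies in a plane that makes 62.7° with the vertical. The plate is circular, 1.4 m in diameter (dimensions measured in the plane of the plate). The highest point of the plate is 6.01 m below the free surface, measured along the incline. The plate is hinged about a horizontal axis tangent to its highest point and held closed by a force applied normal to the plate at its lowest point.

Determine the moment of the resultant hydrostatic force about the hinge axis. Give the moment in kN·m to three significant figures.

M ≈ 30.6 kN·m

γ = ρg = 918 × 9.81 / 1000 = 9.00558 kN/m³.
The plate makes 62.7° with the vertical, i.e. θ = 90° − 62.7° = 27.3° to the horizontal. Measuring y along the incline from the free-surface line, vertical depth h = y·sinθ with sinθ = 0.458650.
The centroid is at the centre, 0.7 m below the top of the plate, so y_c = 6.01 + 0.7 = 6.71 m and h_c = 6.71 × 0.458650 = 3.07754 m.
A = π(0.7)² = 1.53938 m².
Resultant F = γ·h_c·A = 9.00558 × 3.07754 × 1.53938 = 42.664 kN.
I_c = πr⁴/4 = π × 0.7⁴/4 = 0.188574 m⁴.
Centre of pressure: y_p = y_c + I_c/(y_c·A) = 6.71 + 0.188574/(6.71 × 1.53938) = 6.71 + 0.0182563 = 6.72826 m along the plane.
The resultant acts 0.7 + 0.0182563 = 0.718256 m (along the plate) below the hinge at the top edge, so the moment about the hinge is M = F × 0.718256 = 42.664 × 0.718256 = 30.6437 kN·m.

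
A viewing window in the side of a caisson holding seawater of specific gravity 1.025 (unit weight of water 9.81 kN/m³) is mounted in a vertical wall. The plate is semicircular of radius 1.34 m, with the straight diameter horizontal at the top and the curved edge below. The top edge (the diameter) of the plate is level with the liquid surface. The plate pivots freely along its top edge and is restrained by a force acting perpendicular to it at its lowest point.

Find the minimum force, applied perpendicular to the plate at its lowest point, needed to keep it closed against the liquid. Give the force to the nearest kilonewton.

γ = 1.025 × 9.81 = 10.05525 kN/m³.
The centroid of a semicircle lies 4r/(3π) = 0.568714 m from the diameter, here below the top edge, so the centroid depth is h_c = 0.568714 m.
A = πr²/2 = π × 1.34²/2 = 2.82052 m².
Resultant F = γ·h_c·A = 10.05525 × 0.568714 × 2.82052 = 16.1293 kN.
I_c = (π/8 − 8/(9π))·r⁴ = 0.109757 × 1.34⁴ = 0.353876 m⁴.
Centre of pressure: y_p = y_c + I_c/(y_c·A) = 0.568714 + 0.353876/(0.568714 × 2.82052) = 0.568714 + 0.220611 = 0.789325 m along the plane.
The resultant acts 0.568714 + 0.220611 = 0.789325 m (along the plate) below the hinge at the top edge, so the moment about the hinge is M = F × 0.789325 = 16.1293 × 0.789325 = 12.7313 kN·m.
A normal force at the bottom, 1.34 m from the hinge, must supply this moment: P = 12.7313/1.34 = 9.50097 kN.

P ≈ 10 kN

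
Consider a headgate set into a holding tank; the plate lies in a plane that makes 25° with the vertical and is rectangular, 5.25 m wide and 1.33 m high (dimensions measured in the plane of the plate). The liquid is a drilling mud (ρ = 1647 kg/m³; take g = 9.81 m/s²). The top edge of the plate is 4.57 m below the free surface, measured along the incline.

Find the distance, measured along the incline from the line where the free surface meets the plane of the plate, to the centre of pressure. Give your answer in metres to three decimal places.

y_p = 5.263 m

γ = ρg = 1647 × 9.81 / 1000 = 16.15707 kN/m³.
The plate makes 25° with the vertical, i.e. θ = 90° − 25° = 65° to the horizontal. Measuring y along the incline from the free-surface line, vertical depth h = y·sinθ with sinθ = 0.906308.
The centroid lies 1.33/2 = 0.665 m below the top edge, so y_c = 4.57 + 0.665 = 5.235 m and h_c = 5.235 × 0.906308 = 4.74452 m.
A = 5.25 × 1.33 = 6.9825 m².
Resultant F = γ·h_c·A = 16.15707 × 4.74452 × 6.9825 = 535.261 kN.
I_c = b·h³/12 = 5.25 × 1.33³/12 = 1.02928 m⁴.
Centre of pressure: y_p = y_c + I_c/(y_c·A) = 5.235 + 1.02928/(5.235 × 6.9825) = 5.235 + 0.0281583 = 5.26316 m along the plane.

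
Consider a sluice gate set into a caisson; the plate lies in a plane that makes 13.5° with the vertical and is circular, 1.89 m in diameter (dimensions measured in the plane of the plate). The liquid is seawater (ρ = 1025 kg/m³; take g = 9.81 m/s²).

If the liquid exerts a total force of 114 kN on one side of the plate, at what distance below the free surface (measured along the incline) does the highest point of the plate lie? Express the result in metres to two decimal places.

γ = ρg = 1025 × 9.81 / 1000 = 10.05525 kN/m³.
A = π(0.945)² = 2.80552 m².
From F = γ·h_c·A, the centroid depth is h_c = 114/(10.05525 × 2.80552) = 4.04109 m.
The plate makes 13.5° with the vertical, i.e. θ = 90° − 13.5° = 76.5° to the horizontal. Measuring y along the incline from the free-surface line, vertical depth h = y·sinθ with sinθ = 0.972370.
Along the incline, y_c = h_c/sinθ = 4.04109/0.972370 = 4.15592 m.
The centroid is at the centre, 0.945 m below the top of the plate, so the highest point sits at y_top = 4.15592 − 0.945 = 3.21092 m along the incline.

y_top ≈ 3.21 m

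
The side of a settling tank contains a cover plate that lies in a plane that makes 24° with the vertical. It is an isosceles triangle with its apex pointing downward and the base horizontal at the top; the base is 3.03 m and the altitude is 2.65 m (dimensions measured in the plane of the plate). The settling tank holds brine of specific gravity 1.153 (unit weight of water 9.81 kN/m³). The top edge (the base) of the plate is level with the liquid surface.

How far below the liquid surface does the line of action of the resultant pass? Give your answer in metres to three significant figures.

h_p = 1.21 m

γ = 1.153 × 9.81 = 11.31093 kN/m³.
The plate makes 24° with the vertical, i.e. θ = 90° − 24° = 66° to the horizontal. Measuring y along the incline from the free-surface line, vertical depth h = y·sinθ with sinθ = 0.913545.
With the apex down, the centroid sits h/3 = 2.65/3 = 0.883333 m below the base (the top edge), so y_c = 0.883333 m and h_c = 0.883333 × 0.913545 = 0.806964 m.
A = ½ × 3.03 × 2.65 = 4.01475 m².
Resultant F = γ·h_c·A = 11.31093 × 0.806964 × 4.01475 = 36.6447 kN.
I_c = b·h³/36 = 3.03 × 2.65³/36 = 1.56631 m⁴.
Centre of pressure: y_p = y_c + I_c/(y_c·A) = 0.883333 + 1.56631/(0.883333 × 4.01475) = 0.883333 + 0.441667 = 1.325 m along the plane.
Vertically, h_p = y_p·sinθ = 1.325 × 0.913545 = 1.21045 m.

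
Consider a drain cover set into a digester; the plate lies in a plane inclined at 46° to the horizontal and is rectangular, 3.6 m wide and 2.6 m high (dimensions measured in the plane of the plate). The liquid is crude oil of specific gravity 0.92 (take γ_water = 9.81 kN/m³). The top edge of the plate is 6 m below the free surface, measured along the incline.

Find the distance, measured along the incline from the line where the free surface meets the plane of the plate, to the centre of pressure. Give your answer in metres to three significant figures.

y_p = 7.38 m

γ = 0.92 × 9.81 = 9.0252 kN/m³.
Let θ = 46° be the plate's angle to the horizontal; measure y along the incline from where the plane meets the free surface. Vertical depth h = y·sinθ with sinθ = 0.719340.
The centroid lies 2.6/2 = 1.3 m below the top edge, so y_c = 6 + 1.3 = 7.3 m and h_c = 7.3 × 0.719340 = 5.25118 m.
A = 3.6 × 2.6 = 9.36 m².
Resultant F = γ·h_c·A = 9.0252 × 5.25118 × 9.36 = 443.598 kN.
I_c = b·h³/12 = 3.6 × 2.6³/12 = 5.2728 m⁴.
Centre of pressure: y_p = y_c + I_c/(y_c·A) = 7.3 + 5.2728/(7.3 × 9.36) = 7.3 + 0.0771689 = 7.37717 m along the plane.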